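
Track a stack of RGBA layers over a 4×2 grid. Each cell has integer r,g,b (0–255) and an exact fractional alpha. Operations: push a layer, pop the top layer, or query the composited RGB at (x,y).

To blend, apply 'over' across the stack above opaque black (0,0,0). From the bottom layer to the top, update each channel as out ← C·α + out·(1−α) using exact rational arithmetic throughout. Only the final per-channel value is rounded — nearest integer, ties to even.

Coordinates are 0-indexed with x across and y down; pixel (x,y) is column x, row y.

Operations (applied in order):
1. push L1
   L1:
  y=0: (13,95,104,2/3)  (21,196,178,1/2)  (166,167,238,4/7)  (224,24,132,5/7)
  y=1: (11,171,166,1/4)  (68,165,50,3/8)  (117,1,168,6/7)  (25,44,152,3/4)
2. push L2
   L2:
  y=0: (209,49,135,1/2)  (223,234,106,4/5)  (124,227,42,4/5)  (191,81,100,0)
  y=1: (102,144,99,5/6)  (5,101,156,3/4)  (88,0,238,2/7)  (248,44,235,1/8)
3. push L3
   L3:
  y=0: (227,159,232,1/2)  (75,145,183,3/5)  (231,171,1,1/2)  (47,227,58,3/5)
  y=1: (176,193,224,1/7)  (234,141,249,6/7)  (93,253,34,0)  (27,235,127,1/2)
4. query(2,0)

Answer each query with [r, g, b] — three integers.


query (2,0) [L1,L2,L3] — begin 0,0,0
+L1 (α=4/7) → [664/7, 668/7, 136]
+L2 (α=4/5) → [4136/35, 7024/35, 304/5]
+L3 (α=1/2) → [12221/70, 13009/70, 309/10]
= [175, 186, 31]


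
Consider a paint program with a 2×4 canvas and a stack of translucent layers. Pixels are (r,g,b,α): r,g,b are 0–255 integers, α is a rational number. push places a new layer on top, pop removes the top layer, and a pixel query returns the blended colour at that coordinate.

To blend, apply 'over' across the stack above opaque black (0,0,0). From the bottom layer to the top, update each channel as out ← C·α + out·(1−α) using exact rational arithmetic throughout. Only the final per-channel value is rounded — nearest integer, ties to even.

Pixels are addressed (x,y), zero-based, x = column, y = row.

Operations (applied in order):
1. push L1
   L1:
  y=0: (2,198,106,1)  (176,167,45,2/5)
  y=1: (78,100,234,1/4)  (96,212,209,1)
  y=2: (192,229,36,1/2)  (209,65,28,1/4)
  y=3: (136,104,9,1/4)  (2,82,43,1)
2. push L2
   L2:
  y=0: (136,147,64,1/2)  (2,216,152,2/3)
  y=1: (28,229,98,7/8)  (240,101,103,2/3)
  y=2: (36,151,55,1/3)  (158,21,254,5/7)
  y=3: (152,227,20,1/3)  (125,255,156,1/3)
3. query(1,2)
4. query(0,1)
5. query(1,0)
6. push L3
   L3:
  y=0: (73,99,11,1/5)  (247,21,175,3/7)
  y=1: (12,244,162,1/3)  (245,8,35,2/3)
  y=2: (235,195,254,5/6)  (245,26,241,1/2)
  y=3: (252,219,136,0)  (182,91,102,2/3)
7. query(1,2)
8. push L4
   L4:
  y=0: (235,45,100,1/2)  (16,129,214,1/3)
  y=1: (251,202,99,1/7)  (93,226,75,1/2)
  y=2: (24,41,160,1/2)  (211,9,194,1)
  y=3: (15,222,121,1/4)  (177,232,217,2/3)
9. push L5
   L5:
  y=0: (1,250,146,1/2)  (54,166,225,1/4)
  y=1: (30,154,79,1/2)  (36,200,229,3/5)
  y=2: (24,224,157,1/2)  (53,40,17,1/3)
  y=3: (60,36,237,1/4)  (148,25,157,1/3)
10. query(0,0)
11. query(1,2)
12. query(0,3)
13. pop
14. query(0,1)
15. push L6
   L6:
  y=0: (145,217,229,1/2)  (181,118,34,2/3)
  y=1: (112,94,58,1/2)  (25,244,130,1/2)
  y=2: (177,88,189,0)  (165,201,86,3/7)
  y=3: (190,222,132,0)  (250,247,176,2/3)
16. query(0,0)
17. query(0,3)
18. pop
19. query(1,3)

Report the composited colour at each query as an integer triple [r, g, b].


query (1,2) [L1,L2] — begin 0,0,0
+L1 (α=1/4) → [209/4, 65/4, 7]
+L2 (α=5/7) → [1789/14, 275/14, 1284/7]
→ [128, 20, 183]

at x=0,y=1 over L1,L2:
L1 α=1/4: [39/2, 25, 117/2]
L2 α=7/8: [431/16, 407/2, 1489/16]
→ [27, 204, 93]

query (1,0) [L1,L2] — begin 0,0,0
after L1 α=2/5: [352/5, 334/5, 18]
after L2 α=2/3: [124/5, 2494/15, 322/3]
→ [25, 166, 107]

at x=1,y=2 over L1,L2,L3:
+L1 (α=1/4) → [209/4, 65/4, 7]
+L2 (α=5/7) → [1789/14, 275/14, 1284/7]
+L3 (α=1/2) → [5219/28, 639/28, 2971/14]
→ [186, 23, 212]

query (0,0) [L1,L2,L3,L4,L5] — begin 0,0,0
after L1 α=1: [2, 198, 106]
after L2 α=1/2: [69, 345/2, 85]
after L3 α=1/5: [349/5, 789/5, 351/5]
after L4 α=1/2: [762/5, 507/5, 851/10]
after L5 α=1/2: [767/10, 1757/10, 2311/20]
= [77, 176, 116]

(1,2) stack=L1,L2,L3,L4,L5; from [0,0,0]:
L1 α=1/4: [209/4, 65/4, 7]
L2 α=5/7: [1789/14, 275/14, 1284/7]
L3 α=1/2: [5219/28, 639/28, 2971/14]
L4 α=1: [211, 9, 194]
L5 α=1/3: [475/3, 58/3, 135]
rounded: [158, 19, 135]

at x=0,y=3 over L1,L2,L3,L4,L5:
L1 α=1/4: [34, 26, 9/4]
L2 α=1/3: [220/3, 93, 49/6]
L3 α=0: [220/3, 93, 49/6]
L4 α=1/4: [235/4, 501/4, 291/8]
L5 α=1/4: [945/16, 1647/16, 2769/32]
→ [59, 103, 87]

query (0,1) [L1,L2,L3,L4] — begin 0,0,0
after L1 α=1/4: [39/2, 25, 117/2]
after L2 α=7/8: [431/16, 407/2, 1489/16]
after L3 α=1/3: [527/24, 217, 2785/24]
after L4 α=1/7: [1531/28, 1504/7, 3181/28]
= [55, 215, 114]

(0,0) stack=L1,L2,L3,L4,L6; from [0,0,0]:
L1 α=1: [2, 198, 106]
L2 α=1/2: [69, 345/2, 85]
L3 α=1/5: [349/5, 789/5, 351/5]
L4 α=1/2: [762/5, 507/5, 851/10]
L6 α=1/2: [1487/10, 796/5, 3141/20]
→ [149, 159, 157]

(0,3) stack=L1,L2,L3,L4,L6; from [0,0,0]:
after L1 α=1/4: [34, 26, 9/4]
after L2 α=1/3: [220/3, 93, 49/6]
after L3 α=0: [220/3, 93, 49/6]
after L4 α=1/4: [235/4, 501/4, 291/8]
after L6 α=0: [235/4, 501/4, 291/8]
rounded: [59, 125, 36]

query (1,3) [L1,L2,L3,L4] — begin 0,0,0
after L1 α=1: [2, 82, 43]
after L2 α=1/3: [43, 419/3, 242/3]
after L3 α=2/3: [407/3, 965/9, 854/9]
after L4 α=2/3: [1469/9, 5141/27, 4760/27]
= [163, 190, 176]


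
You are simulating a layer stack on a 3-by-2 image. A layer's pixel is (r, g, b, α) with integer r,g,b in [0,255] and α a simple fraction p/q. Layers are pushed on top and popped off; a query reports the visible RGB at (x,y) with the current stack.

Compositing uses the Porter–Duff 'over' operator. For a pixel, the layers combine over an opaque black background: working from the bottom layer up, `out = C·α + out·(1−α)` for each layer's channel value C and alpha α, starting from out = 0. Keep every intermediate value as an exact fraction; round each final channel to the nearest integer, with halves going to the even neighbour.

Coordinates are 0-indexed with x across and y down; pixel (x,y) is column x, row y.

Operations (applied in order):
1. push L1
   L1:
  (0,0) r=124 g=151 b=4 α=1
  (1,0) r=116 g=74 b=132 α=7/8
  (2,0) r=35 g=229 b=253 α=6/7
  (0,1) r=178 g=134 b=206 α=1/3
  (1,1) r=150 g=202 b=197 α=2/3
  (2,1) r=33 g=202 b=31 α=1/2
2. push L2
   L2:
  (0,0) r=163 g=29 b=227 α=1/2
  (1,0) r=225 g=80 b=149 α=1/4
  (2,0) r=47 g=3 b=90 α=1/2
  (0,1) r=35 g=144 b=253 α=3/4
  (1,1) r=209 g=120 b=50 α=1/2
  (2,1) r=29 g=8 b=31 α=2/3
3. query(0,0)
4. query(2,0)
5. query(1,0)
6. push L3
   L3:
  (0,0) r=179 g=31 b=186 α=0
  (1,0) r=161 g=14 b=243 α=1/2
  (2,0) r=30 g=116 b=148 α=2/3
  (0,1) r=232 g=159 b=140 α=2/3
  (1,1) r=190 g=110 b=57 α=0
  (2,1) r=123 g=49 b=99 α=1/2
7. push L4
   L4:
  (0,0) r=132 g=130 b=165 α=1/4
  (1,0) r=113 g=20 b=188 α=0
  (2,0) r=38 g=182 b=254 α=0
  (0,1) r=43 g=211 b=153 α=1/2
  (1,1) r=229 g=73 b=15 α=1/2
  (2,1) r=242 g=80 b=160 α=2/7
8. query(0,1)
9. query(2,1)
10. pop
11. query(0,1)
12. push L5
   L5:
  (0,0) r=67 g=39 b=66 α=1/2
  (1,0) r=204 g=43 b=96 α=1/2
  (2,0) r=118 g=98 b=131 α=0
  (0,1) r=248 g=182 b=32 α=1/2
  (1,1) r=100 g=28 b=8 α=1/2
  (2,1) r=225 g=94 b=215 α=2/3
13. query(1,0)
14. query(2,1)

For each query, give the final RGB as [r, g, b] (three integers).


at x=0,y=0 over L1,L2:
+L1 (α=1) → [124, 151, 4]
+L2 (α=1/2) → [287/2, 90, 231/2]
→ [144, 90, 116]

query (2,0) [L1,L2] — begin 0,0,0
L1 α=6/7: [30, 1374/7, 1518/7]
L2 α=1/2: [77/2, 1395/14, 1074/7]
→ [38, 100, 153]

(1,0) stack=L1,L2; from [0,0,0]:
after L1 α=7/8: [203/2, 259/4, 231/2]
after L2 α=1/4: [1059/8, 1097/16, 991/8]
= [132, 69, 124]

query (0,1) [L1,L2,L3,L4] — begin 0,0,0
L1 α=1/3: [178/3, 134/3, 206/3]
L2 α=3/4: [493/12, 715/6, 2483/12]
L3 α=2/3: [6061/36, 2623/18, 5843/36]
L4 α=1/2: [7609/72, 6421/36, 11351/72]
rounded: [106, 178, 158]

at x=2,y=1 over L1,L2,L3,L4:
L1 α=1/2: [33/2, 101, 31/2]
L2 α=2/3: [149/6, 39, 155/6]
L3 α=1/2: [887/12, 44, 749/12]
L4 α=2/7: [10243/84, 380/7, 7585/84]
→ [122, 54, 90]

at x=0,y=1 over L1,L2,L3:
after L1 α=1/3: [178/3, 134/3, 206/3]
after L2 α=3/4: [493/12, 715/6, 2483/12]
after L3 α=2/3: [6061/36, 2623/18, 5843/36]
= [168, 146, 162]

(1,0) stack=L1,L2,L3,L5; from [0,0,0]:
+L1 (α=7/8) → [203/2, 259/4, 231/2]
+L2 (α=1/4) → [1059/8, 1097/16, 991/8]
+L3 (α=1/2) → [2347/16, 1321/32, 2935/16]
+L5 (α=1/2) → [5611/32, 2697/64, 4471/32]
rounded: [175, 42, 140]

(2,1) stack=L1,L2,L3,L5; from [0,0,0]:
+L1 (α=1/2) → [33/2, 101, 31/2]
+L2 (α=2/3) → [149/6, 39, 155/6]
+L3 (α=1/2) → [887/12, 44, 749/12]
+L5 (α=2/3) → [6287/36, 232/3, 5909/36]
→ [175, 77, 164]


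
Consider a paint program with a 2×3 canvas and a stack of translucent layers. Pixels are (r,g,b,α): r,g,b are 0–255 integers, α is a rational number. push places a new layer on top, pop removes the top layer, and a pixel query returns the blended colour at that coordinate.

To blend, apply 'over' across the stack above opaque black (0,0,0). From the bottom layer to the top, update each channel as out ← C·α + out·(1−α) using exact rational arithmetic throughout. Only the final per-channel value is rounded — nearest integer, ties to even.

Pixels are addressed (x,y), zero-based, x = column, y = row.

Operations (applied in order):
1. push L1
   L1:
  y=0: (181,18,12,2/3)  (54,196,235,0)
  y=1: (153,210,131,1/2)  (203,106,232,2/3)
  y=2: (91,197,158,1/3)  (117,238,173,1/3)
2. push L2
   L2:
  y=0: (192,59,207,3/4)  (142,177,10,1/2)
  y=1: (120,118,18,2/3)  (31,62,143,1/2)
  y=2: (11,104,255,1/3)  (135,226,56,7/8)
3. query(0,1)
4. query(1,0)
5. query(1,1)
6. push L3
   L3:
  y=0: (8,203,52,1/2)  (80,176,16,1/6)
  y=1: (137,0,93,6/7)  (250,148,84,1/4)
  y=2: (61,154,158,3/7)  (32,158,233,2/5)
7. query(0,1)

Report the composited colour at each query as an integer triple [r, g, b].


query (0,1) [L1,L2] — begin 0,0,0
+L1 (α=1/2) → [153/2, 105, 131/2]
+L2 (α=2/3) → [211/2, 341/3, 203/6]
= [106, 114, 34]

at x=1,y=0 over L1,L2:
+L1 (α=0) → [0, 0, 0]
+L2 (α=1/2) → [71, 177/2, 5]
rounded: [71, 88, 5]

(1,1) stack=L1,L2; from [0,0,0]:
+L1 (α=2/3) → [406/3, 212/3, 464/3]
+L2 (α=1/2) → [499/6, 199/3, 893/6]
rounded: [83, 66, 149]

at x=0,y=1 over L1,L2,L3:
L1 α=1/2: [153/2, 105, 131/2]
L2 α=2/3: [211/2, 341/3, 203/6]
L3 α=6/7: [265/2, 341/21, 3551/42]
rounded: [132, 16, 85]


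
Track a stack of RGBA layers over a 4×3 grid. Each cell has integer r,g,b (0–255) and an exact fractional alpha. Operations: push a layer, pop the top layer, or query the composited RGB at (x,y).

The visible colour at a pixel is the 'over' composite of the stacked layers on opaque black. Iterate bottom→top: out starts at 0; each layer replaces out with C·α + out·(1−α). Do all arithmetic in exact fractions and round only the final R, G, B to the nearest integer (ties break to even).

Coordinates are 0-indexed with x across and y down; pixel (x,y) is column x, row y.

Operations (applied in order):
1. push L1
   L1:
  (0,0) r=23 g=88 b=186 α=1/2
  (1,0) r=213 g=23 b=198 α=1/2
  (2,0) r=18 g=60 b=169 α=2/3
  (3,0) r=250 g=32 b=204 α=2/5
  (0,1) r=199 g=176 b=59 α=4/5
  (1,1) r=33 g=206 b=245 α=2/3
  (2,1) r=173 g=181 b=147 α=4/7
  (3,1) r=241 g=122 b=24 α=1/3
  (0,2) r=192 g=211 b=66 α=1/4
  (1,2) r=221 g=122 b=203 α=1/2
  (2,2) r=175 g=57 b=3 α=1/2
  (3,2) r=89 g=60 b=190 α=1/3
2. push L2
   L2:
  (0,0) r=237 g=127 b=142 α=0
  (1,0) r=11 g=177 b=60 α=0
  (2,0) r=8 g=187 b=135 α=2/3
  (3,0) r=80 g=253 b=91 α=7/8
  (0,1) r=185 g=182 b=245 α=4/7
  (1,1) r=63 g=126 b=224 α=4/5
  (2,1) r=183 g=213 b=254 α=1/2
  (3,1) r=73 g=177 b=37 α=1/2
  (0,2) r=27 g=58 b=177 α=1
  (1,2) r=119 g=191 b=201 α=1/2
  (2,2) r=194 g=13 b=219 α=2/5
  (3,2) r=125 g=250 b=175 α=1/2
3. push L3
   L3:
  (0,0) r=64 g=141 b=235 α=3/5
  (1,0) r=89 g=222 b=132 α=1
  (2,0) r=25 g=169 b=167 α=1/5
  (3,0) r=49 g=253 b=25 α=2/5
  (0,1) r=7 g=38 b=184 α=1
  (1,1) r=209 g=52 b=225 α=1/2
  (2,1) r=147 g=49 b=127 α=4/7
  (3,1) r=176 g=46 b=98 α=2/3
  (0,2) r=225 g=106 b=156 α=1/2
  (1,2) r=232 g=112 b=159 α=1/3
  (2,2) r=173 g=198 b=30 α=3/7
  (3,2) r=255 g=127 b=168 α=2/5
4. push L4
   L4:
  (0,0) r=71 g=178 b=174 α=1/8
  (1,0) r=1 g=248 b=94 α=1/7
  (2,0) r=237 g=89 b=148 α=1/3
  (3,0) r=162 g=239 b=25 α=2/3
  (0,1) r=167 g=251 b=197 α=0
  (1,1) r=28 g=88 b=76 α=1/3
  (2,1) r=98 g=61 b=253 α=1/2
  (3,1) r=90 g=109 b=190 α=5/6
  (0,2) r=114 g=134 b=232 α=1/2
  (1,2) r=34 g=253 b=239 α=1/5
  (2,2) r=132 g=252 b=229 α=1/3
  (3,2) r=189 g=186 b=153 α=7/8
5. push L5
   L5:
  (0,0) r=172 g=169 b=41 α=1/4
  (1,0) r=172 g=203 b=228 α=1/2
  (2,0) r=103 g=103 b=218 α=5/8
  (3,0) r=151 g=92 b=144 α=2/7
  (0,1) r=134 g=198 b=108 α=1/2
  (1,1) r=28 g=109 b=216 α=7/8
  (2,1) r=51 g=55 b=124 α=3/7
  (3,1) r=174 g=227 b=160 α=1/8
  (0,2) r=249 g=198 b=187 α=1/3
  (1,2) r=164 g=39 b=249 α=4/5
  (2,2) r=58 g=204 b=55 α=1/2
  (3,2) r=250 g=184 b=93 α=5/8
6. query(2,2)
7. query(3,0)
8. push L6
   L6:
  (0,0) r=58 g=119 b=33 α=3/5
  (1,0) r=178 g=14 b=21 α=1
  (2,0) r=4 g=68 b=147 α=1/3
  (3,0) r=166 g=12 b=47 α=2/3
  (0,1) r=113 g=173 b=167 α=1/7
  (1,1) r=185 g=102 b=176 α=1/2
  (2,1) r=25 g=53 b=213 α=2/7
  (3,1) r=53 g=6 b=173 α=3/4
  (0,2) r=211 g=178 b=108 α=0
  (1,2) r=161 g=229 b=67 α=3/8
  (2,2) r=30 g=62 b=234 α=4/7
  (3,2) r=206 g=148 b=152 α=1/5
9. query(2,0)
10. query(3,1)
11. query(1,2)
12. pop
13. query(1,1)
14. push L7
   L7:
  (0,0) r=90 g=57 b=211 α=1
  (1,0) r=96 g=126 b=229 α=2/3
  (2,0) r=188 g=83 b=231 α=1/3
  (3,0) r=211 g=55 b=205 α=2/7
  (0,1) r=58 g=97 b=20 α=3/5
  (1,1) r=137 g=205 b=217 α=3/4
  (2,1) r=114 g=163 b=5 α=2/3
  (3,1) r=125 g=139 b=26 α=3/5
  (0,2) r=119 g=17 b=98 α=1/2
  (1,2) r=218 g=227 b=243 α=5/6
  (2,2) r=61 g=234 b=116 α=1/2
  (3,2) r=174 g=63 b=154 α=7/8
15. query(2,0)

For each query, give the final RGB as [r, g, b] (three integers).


at x=2,y=2 over L1,L2,L3,L4,L5:
L1 α=1/2: [175/2, 57/2, 3/2]
L2 α=2/5: [1301/10, 223/10, 177/2]
L3 α=3/7: [5197/35, 488/5, 444/7]
L4 α=1/3: [15014/105, 2236/15, 2491/21]
L5 α=1/2: [10552/105, 2648/15, 1823/21]
= [100, 177, 87]

query (3,0) [L1,L2,L3,L4,L5] — begin 0,0,0
after L1 α=2/5: [100, 64/5, 408/5]
after L2 α=7/8: [165/2, 8919/40, 3593/40]
after L3 α=2/5: [691/10, 46997/200, 12779/200]
after L4 α=2/3: [3931/30, 142597/600, 7593/200]
after L5 α=2/7: [5743/42, 164677/840, 19113/280]
→ [137, 196, 68]

(2,0) stack=L1,L2,L3,L4,L5,L6; from [0,0,0]:
+L1 (α=2/3) → [12, 40, 338/3]
+L2 (α=2/3) → [28/3, 138, 1148/9]
+L3 (α=1/5) → [187/15, 721/5, 1219/9]
+L4 (α=1/3) → [3929/45, 629/5, 3770/27]
+L5 (α=5/8) → [5827/60, 2231/20, 3395/18]
+L6 (α=1/3) → [5947/90, 2911/30, 4718/27]
= [66, 97, 175]

(3,1) stack=L1,L2,L3,L4,L5,L6; from [0,0,0]:
+L1 (α=1/3) → [241/3, 122/3, 8]
+L2 (α=1/2) → [230/3, 653/6, 45/2]
+L3 (α=2/3) → [1286/9, 1205/18, 437/6]
+L4 (α=5/6) → [2668/27, 11015/108, 6137/36]
+L5 (α=1/8) → [11687/108, 101621/864, 48719/288]
+L6 (α=3/4) → [28859/432, 117173/3456, 198191/1152]
rounded: [67, 34, 172]

at x=1,y=2 over L1,L2,L3,L4,L5,L6:
+L1 (α=1/2) → [221/2, 61, 203/2]
+L2 (α=1/2) → [459/4, 126, 605/4]
+L3 (α=1/3) → [923/6, 364/3, 923/6]
+L4 (α=1/5) → [1948/15, 443/3, 2563/15]
+L5 (α=4/5) → [11788/75, 911/15, 17503/75]
+L6 (α=3/8) → [19033/120, 743/6, 10259/60]
→ [159, 124, 171]

at x=1,y=1 over L1,L2,L3,L4,L5:
+L1 (α=2/3) → [22, 412/3, 490/3]
+L2 (α=4/5) → [274/5, 1924/15, 3178/15]
+L3 (α=1/2) → [1319/10, 1352/15, 6553/30]
+L4 (α=1/3) → [1459/15, 4024/45, 7693/45]
+L5 (α=7/8) → [4399/120, 38359/360, 75733/360]
→ [37, 107, 210]

query (2,0) [L1,L2,L3,L4,L5,L7] — begin 0,0,0
after L1 α=2/3: [12, 40, 338/3]
after L2 α=2/3: [28/3, 138, 1148/9]
after L3 α=1/5: [187/15, 721/5, 1219/9]
after L4 α=1/3: [3929/45, 629/5, 3770/27]
after L5 α=5/8: [5827/60, 2231/20, 3395/18]
after L7 α=1/3: [11467/90, 3061/30, 5474/27]
→ [127, 102, 203]


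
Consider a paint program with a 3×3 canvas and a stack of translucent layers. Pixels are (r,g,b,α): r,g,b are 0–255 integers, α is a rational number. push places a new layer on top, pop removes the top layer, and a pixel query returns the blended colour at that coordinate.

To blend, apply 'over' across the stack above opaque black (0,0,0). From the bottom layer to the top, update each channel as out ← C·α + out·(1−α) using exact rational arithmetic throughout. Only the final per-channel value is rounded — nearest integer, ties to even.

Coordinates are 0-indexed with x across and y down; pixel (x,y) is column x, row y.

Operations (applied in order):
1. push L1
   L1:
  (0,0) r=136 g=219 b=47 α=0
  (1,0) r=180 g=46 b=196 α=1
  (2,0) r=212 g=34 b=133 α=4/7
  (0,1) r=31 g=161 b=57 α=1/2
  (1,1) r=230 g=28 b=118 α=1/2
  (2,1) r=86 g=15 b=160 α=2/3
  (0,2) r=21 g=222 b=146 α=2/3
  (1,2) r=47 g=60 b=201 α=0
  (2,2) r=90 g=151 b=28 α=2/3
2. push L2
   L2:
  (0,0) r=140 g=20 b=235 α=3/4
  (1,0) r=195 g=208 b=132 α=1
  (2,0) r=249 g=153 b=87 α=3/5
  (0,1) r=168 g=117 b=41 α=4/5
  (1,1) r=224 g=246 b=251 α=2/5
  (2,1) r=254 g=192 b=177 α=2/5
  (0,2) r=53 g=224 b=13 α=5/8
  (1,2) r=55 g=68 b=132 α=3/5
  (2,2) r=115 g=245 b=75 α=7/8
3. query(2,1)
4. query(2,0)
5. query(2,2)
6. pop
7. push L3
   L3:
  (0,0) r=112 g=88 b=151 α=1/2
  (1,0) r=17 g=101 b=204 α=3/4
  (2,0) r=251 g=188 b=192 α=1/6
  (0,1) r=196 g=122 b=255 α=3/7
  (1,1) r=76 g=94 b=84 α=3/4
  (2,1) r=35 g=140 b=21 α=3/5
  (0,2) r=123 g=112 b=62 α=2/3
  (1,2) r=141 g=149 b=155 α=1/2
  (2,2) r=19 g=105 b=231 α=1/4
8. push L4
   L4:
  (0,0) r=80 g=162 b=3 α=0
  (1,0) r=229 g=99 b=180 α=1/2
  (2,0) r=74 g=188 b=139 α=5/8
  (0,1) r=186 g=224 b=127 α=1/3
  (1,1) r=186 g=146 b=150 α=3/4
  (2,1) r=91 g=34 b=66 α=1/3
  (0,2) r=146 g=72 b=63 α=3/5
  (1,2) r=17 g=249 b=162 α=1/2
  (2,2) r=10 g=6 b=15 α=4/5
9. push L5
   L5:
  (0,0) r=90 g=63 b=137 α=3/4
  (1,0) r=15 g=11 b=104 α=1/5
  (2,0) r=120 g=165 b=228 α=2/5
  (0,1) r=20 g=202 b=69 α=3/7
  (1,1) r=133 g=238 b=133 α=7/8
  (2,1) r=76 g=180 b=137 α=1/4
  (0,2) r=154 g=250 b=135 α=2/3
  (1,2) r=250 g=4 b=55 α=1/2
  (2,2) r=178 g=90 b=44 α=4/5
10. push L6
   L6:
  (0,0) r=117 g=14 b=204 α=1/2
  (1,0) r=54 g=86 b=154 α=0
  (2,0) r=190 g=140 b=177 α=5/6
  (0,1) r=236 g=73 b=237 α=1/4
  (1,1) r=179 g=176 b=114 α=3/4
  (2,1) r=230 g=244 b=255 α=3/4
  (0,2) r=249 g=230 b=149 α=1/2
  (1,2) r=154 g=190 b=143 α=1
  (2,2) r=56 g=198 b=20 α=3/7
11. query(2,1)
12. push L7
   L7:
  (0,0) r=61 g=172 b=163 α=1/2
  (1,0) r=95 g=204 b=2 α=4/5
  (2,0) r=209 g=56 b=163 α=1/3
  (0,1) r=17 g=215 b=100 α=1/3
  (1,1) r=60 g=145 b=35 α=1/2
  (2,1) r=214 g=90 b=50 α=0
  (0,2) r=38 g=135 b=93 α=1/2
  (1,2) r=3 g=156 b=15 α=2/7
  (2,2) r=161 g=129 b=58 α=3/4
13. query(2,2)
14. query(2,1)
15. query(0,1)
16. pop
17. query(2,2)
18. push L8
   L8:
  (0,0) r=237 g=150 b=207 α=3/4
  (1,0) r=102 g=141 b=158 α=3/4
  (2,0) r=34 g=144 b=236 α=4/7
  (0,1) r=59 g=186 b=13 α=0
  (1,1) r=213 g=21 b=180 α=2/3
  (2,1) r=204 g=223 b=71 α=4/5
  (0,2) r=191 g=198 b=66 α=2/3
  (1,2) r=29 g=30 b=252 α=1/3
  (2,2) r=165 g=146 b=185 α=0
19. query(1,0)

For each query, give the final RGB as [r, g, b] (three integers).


at x=2,y=1 over L1,L2:
after L1 α=2/3: [172/3, 10, 320/3]
after L2 α=2/5: [136, 414/5, 674/5]
rounded: [136, 83, 135]

at x=2,y=0 over L1,L2:
+L1 (α=4/7) → [848/7, 136/7, 76]
+L2 (α=3/5) → [1385/7, 697/7, 413/5]
= [198, 100, 83]

at x=2,y=2 over L1,L2:
after L1 α=2/3: [60, 302/3, 56/3]
after L2 α=7/8: [865/8, 5447/24, 1631/24]
= [108, 227, 68]

query (2,1) [L1,L3,L4,L5,L6] — begin 0,0,0
after L1 α=2/3: [172/3, 10, 320/3]
after L3 α=3/5: [659/15, 88, 829/15]
after L4 α=1/3: [2683/45, 70, 2648/45]
after L5 α=1/4: [3823/60, 195/2, 4703/60]
after L6 α=3/4: [45223/240, 1659/8, 50603/240]
→ [188, 207, 211]

at x=2,y=2 over L1,L3,L4,L5,L6,L7:
+L1 (α=2/3) → [60, 302/3, 56/3]
+L3 (α=1/4) → [199/4, 407/4, 287/4]
+L4 (α=4/5) → [359/20, 503/20, 527/20]
+L5 (α=4/5) → [14599/100, 7703/100, 4047/100]
+L6 (α=3/7) → [18799/175, 22553/175, 5547/175]
+L7 (α=3/4) → [25831/175, 45139/350, 35997/700]
= [148, 129, 51]

(2,1) stack=L1,L3,L4,L5,L6,L7; from [0,0,0]:
after L1 α=2/3: [172/3, 10, 320/3]
after L3 α=3/5: [659/15, 88, 829/15]
after L4 α=1/3: [2683/45, 70, 2648/45]
after L5 α=1/4: [3823/60, 195/2, 4703/60]
after L6 α=3/4: [45223/240, 1659/8, 50603/240]
after L7 α=0: [45223/240, 1659/8, 50603/240]
→ [188, 207, 211]

(0,1) stack=L1,L3,L4,L5,L6,L7; from [0,0,0]:
after L1 α=1/2: [31/2, 161/2, 57/2]
after L3 α=3/7: [650/7, 688/7, 879/7]
after L4 α=1/3: [2602/21, 2944/21, 2647/21]
after L5 α=3/7: [11668/147, 24502/147, 14935/147]
after L6 α=1/4: [5808/49, 28079/196, 6637/49]
after L7 α=1/3: [12449/147, 16383/98, 6058/49]
rounded: [85, 167, 124]

query (2,2) [L1,L3,L4,L5,L6] — begin 0,0,0
L1 α=2/3: [60, 302/3, 56/3]
L3 α=1/4: [199/4, 407/4, 287/4]
L4 α=4/5: [359/20, 503/20, 527/20]
L5 α=4/5: [14599/100, 7703/100, 4047/100]
L6 α=3/7: [18799/175, 22553/175, 5547/175]
rounded: [107, 129, 32]

(1,0) stack=L1,L3,L4,L5,L6,L8; from [0,0,0]:
L1 α=1: [180, 46, 196]
L3 α=3/4: [231/4, 349/4, 202]
L4 α=1/2: [1147/8, 745/8, 191]
L5 α=1/5: [1177/10, 767/10, 868/5]
L6 α=0: [1177/10, 767/10, 868/5]
L8 α=3/4: [4237/40, 4997/40, 1619/10]
rounded: [106, 125, 162]


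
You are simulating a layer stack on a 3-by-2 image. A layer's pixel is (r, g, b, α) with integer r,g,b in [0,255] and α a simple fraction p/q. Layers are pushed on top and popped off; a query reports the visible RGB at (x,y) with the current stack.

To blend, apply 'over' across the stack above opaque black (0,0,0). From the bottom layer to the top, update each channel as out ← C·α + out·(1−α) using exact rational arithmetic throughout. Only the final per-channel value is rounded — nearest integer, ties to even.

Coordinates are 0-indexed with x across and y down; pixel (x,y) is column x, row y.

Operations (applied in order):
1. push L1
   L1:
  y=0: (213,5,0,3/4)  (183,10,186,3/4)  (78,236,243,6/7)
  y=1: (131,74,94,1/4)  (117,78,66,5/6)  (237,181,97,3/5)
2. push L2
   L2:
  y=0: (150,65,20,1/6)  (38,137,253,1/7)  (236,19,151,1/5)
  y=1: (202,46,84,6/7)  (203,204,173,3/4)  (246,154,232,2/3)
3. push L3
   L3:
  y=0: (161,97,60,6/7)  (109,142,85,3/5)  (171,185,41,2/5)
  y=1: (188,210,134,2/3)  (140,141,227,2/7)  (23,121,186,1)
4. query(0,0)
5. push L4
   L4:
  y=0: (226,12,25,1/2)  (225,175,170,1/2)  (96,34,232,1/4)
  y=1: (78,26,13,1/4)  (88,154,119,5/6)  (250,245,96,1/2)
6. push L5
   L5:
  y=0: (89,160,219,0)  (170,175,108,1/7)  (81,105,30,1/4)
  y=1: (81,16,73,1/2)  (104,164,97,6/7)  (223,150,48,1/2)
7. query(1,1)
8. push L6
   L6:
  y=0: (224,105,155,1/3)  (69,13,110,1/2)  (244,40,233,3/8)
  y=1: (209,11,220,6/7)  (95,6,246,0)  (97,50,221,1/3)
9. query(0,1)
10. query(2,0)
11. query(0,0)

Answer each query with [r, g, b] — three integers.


at x=0,y=0 over L1,L2,L3:
+L1 (α=3/4) → [639/4, 15/4, 0]
+L2 (α=1/6) → [1265/8, 335/24, 10/3]
+L3 (α=6/7) → [8993/56, 14303/168, 1090/21]
= [161, 85, 52]

at x=1,y=1 over L1,L2,L3,L4,L5:
L1 α=5/6: [195/2, 65, 55]
L2 α=3/4: [1413/8, 677/4, 287/2]
L3 α=2/7: [9305/56, 4513/28, 2343/14]
L4 α=5/6: [11315/112, 8691/56, 10673/84]
L5 α=6/7: [81203/784, 63795/392, 59561/588]
rounded: [104, 163, 101]

query (0,1) [L1,L2,L3,L4,L5,L6] — begin 0,0,0
after L1 α=1/4: [131/4, 37/2, 47/2]
after L2 α=6/7: [4979/28, 589/14, 1055/14]
after L3 α=2/3: [5169/28, 6469/42, 4807/42]
after L4 α=1/4: [17691/112, 6833/56, 4989/56]
after L5 α=1/2: [26763/224, 7729/112, 9077/112]
after L6 α=6/7: [307659/1568, 15121/784, 156917/784]
→ [196, 19, 200]

(2,0) stack=L1,L2,L3,L4,L5,L6; from [0,0,0]:
+L1 (α=6/7) → [468/7, 1416/7, 1458/7]
+L2 (α=1/5) → [3524/35, 5797/35, 6889/35]
+L3 (α=2/5) → [22542/175, 30341/175, 23537/175]
+L4 (α=1/4) → [42213/350, 96973/700, 111211/700]
+L5 (α=1/4) → [154989/1400, 364419/2800, 354633/2800]
+L6 (α=3/8) → [359949/2240, 431619/4480, 746073/4480]
= [161, 96, 167]

(0,0) stack=L1,L2,L3,L4,L5,L6; from [0,0,0]:
+L1 (α=3/4) → [639/4, 15/4, 0]
+L2 (α=1/6) → [1265/8, 335/24, 10/3]
+L3 (α=6/7) → [8993/56, 14303/168, 1090/21]
+L4 (α=1/2) → [21649/112, 16319/336, 1615/42]
+L5 (α=0) → [21649/112, 16319/336, 1615/42]
+L6 (α=1/3) → [34193/168, 33959/504, 4870/63]
rounded: [204, 67, 77]


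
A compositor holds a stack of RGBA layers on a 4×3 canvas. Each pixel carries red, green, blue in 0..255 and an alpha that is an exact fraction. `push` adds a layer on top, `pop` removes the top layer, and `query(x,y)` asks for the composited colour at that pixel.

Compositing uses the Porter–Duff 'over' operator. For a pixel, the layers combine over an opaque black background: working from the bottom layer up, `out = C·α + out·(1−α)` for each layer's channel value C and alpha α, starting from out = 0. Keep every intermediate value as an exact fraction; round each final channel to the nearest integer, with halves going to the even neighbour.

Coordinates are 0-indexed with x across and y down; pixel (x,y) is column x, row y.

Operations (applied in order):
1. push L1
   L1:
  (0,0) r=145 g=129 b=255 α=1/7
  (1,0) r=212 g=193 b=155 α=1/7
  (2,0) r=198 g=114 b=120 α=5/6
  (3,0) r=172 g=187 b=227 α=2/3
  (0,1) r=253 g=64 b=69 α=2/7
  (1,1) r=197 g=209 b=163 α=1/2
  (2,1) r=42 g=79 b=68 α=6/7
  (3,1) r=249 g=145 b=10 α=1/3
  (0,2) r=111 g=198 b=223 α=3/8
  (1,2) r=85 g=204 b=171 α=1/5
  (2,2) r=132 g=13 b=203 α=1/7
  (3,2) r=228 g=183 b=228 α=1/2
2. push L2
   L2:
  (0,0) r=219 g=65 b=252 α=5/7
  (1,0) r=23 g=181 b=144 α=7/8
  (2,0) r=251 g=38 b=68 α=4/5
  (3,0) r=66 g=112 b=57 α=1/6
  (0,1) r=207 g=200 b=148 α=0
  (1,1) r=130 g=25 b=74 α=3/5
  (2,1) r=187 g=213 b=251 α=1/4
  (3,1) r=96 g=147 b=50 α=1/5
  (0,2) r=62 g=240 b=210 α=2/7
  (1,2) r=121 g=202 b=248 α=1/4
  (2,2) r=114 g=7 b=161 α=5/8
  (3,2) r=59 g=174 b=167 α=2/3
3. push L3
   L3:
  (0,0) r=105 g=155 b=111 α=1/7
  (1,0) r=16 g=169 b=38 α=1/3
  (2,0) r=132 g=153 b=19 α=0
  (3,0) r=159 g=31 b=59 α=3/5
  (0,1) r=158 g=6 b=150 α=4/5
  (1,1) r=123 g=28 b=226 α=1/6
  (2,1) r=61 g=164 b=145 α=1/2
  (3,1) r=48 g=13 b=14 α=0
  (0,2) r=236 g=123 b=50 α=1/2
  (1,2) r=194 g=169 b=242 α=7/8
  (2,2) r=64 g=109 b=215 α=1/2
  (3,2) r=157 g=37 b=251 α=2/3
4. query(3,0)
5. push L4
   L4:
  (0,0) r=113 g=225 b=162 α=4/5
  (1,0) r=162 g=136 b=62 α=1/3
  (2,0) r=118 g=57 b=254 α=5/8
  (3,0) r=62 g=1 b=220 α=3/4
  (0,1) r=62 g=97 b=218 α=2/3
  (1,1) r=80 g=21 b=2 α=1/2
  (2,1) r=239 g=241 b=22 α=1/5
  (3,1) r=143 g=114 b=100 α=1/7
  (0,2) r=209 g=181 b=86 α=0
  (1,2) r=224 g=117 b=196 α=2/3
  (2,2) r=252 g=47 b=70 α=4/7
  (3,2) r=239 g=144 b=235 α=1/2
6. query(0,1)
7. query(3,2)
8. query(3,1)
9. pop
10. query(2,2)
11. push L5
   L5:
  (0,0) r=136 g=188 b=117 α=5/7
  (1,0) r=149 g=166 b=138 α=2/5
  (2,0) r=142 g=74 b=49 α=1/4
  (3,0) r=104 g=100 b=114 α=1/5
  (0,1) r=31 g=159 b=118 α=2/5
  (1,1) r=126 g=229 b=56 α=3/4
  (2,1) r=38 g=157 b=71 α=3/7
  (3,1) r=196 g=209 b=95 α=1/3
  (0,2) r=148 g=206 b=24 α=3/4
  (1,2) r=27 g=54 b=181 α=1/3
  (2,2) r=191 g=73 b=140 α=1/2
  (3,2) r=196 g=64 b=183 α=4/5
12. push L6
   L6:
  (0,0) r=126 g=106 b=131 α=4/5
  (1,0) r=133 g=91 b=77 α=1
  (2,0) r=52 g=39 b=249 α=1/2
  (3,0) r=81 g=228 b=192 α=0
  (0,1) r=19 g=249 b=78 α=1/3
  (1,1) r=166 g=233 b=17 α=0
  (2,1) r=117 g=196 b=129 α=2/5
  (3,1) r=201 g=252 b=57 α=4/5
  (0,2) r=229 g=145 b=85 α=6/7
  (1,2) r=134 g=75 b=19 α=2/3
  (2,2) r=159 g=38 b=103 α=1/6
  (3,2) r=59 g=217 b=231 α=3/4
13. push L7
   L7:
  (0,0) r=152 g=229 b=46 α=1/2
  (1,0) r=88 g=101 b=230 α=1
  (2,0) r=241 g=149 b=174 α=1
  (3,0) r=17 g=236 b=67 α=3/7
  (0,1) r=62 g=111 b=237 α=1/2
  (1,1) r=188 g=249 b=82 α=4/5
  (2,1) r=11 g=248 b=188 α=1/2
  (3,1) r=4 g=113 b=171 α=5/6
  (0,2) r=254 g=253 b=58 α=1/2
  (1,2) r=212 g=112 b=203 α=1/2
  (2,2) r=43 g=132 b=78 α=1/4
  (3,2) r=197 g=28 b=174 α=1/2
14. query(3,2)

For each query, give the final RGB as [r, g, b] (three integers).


(3,0) stack=L1,L2,L3; from [0,0,0]:
+L1 (α=2/3) → [344/3, 374/3, 454/3]
+L2 (α=1/6) → [959/9, 1103/9, 2441/18]
+L3 (α=3/5) → [6211/45, 3043/45, 4034/45]
→ [138, 68, 90]

at x=0,y=1 over L1,L2,L3,L4:
+L1 (α=2/7) → [506/7, 128/7, 138/7]
+L2 (α=0) → [506/7, 128/7, 138/7]
+L3 (α=4/5) → [986/7, 296/35, 4338/35]
+L4 (α=2/3) → [618/7, 2362/35, 19598/105]
= [88, 67, 187]

at x=3,y=2 over L1,L2,L3,L4:
+L1 (α=1/2) → [114, 183/2, 114]
+L2 (α=2/3) → [232/3, 293/2, 448/3]
+L3 (α=2/3) → [1174/9, 147/2, 1954/9]
+L4 (α=1/2) → [3325/18, 435/4, 4069/18]
= [185, 109, 226]

query (3,1) [L1,L2,L3,L4] — begin 0,0,0
+L1 (α=1/3) → [83, 145/3, 10/3]
+L2 (α=1/5) → [428/5, 1021/15, 38/3]
+L3 (α=0) → [428/5, 1021/15, 38/3]
+L4 (α=1/7) → [469/5, 2612/35, 176/7]
→ [94, 75, 25]

query (2,2) [L1,L2,L3] — begin 0,0,0
L1 α=1/7: [132/7, 13/7, 29]
L2 α=5/8: [2193/28, 71/14, 223/2]
L3 α=1/2: [3985/56, 1597/28, 653/4]
→ [71, 57, 163]

at x=3,y=2 over L1,L2,L3,L5,L6,L7:
L1 α=1/2: [114, 183/2, 114]
L2 α=2/3: [232/3, 293/2, 448/3]
L3 α=2/3: [1174/9, 147/2, 1954/9]
L5 α=4/5: [1646/9, 659/10, 8542/45]
L6 α=3/4: [3239/36, 7169/40, 39727/180]
L7 α=1/2: [10331/72, 8289/80, 71047/360]
= [143, 104, 197]


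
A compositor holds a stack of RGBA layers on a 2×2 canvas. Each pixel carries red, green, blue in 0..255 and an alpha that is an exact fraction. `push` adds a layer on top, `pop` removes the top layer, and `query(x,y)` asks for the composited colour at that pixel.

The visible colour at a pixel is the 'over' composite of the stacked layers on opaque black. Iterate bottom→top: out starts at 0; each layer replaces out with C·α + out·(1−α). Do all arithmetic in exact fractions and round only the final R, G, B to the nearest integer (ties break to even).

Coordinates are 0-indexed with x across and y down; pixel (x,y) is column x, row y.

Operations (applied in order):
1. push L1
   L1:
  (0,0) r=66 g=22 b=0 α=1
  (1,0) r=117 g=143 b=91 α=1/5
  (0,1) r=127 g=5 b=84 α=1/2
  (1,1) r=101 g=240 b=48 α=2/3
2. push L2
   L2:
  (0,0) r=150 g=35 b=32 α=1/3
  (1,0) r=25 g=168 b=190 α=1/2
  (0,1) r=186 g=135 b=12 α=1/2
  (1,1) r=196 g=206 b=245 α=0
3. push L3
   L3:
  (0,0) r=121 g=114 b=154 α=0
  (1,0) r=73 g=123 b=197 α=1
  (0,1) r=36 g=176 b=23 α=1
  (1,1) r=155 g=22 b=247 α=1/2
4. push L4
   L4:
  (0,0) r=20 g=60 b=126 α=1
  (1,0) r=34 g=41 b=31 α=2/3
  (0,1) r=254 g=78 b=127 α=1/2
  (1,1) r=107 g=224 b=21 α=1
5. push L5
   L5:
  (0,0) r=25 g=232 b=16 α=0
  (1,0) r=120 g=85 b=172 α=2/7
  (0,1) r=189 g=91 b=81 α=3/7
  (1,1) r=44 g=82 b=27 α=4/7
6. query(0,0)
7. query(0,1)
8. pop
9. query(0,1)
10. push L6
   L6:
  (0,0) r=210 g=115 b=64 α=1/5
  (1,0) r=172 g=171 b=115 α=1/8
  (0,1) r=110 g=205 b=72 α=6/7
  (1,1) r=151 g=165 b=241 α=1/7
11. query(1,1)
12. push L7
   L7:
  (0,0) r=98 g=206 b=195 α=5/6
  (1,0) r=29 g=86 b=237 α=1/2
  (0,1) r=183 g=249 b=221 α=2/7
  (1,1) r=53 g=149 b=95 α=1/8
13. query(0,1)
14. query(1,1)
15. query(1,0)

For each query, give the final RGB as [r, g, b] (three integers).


(0,0) stack=L1,L2,L3,L4,L5; from [0,0,0]:
after L1 α=1: [66, 22, 0]
after L2 α=1/3: [94, 79/3, 32/3]
after L3 α=0: [94, 79/3, 32/3]
after L4 α=1: [20, 60, 126]
after L5 α=0: [20, 60, 126]
= [20, 60, 126]

query (0,1) [L1,L2,L3,L4,L5] — begin 0,0,0
L1 α=1/2: [127/2, 5/2, 42]
L2 α=1/2: [499/4, 275/4, 27]
L3 α=1: [36, 176, 23]
L4 α=1/2: [145, 127, 75]
L5 α=3/7: [1147/7, 781/7, 543/7]
→ [164, 112, 78]

at x=0,y=1 over L1,L2,L3,L4:
+L1 (α=1/2) → [127/2, 5/2, 42]
+L2 (α=1/2) → [499/4, 275/4, 27]
+L3 (α=1) → [36, 176, 23]
+L4 (α=1/2) → [145, 127, 75]
= [145, 127, 75]

at x=1,y=1 over L1,L2,L3,L4,L6:
+L1 (α=2/3) → [202/3, 160, 32]
+L2 (α=0) → [202/3, 160, 32]
+L3 (α=1/2) → [667/6, 91, 279/2]
+L4 (α=1) → [107, 224, 21]
+L6 (α=1/7) → [793/7, 1509/7, 367/7]
rounded: [113, 216, 52]

at x=0,y=1 over L1,L2,L3,L4,L6,L7:
+L1 (α=1/2) → [127/2, 5/2, 42]
+L2 (α=1/2) → [499/4, 275/4, 27]
+L3 (α=1) → [36, 176, 23]
+L4 (α=1/2) → [145, 127, 75]
+L6 (α=6/7) → [115, 1357/7, 507/7]
+L7 (α=2/7) → [941/7, 10271/49, 5629/49]
rounded: [134, 210, 115]

at x=1,y=1 over L1,L2,L3,L4,L6,L7:
L1 α=2/3: [202/3, 160, 32]
L2 α=0: [202/3, 160, 32]
L3 α=1/2: [667/6, 91, 279/2]
L4 α=1: [107, 224, 21]
L6 α=1/7: [793/7, 1509/7, 367/7]
L7 α=1/8: [423/4, 829/4, 231/4]
= [106, 207, 58]

at x=1,y=0 over L1,L2,L3,L4,L6,L7:
after L1 α=1/5: [117/5, 143/5, 91/5]
after L2 α=1/2: [121/5, 983/10, 1041/10]
after L3 α=1: [73, 123, 197]
after L4 α=2/3: [47, 205/3, 259/3]
after L6 α=1/8: [501/8, 487/6, 1079/12]
after L7 α=1/2: [733/16, 1003/12, 3923/24]
rounded: [46, 84, 163]


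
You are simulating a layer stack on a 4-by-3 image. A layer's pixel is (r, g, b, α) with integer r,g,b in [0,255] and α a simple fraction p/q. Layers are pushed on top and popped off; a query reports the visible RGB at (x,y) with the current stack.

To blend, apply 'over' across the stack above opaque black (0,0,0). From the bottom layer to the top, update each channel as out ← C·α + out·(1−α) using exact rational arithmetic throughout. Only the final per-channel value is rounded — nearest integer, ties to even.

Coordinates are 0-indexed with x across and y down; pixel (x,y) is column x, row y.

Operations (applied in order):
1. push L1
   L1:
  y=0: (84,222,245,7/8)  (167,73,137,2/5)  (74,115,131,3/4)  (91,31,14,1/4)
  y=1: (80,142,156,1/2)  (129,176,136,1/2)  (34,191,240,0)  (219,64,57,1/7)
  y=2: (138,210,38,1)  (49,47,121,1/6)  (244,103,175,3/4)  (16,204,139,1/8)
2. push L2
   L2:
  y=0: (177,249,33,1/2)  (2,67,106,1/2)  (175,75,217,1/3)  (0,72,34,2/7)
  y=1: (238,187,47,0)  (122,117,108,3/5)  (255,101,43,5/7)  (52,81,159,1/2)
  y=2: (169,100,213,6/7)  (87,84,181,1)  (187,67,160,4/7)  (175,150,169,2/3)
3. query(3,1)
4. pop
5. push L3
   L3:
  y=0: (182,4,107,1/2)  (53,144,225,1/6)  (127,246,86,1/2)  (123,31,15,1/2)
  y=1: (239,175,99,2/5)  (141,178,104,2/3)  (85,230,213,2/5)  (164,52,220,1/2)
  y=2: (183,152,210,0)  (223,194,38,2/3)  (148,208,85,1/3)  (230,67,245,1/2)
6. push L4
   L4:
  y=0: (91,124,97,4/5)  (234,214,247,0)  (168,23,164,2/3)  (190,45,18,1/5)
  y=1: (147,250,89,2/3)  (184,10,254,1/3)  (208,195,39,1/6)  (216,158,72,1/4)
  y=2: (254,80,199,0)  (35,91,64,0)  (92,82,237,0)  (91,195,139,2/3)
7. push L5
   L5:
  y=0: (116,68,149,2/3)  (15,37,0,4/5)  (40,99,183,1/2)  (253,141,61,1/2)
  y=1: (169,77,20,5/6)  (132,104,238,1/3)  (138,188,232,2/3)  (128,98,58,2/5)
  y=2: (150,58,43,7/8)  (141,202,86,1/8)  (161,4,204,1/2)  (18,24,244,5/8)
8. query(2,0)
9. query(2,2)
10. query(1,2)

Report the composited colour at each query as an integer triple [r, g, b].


at x=3,y=1 over L1,L2:
after L1 α=1/7: [219/7, 64/7, 57/7]
after L2 α=1/2: [583/14, 631/14, 585/7]
→ [42, 45, 84]

(2,0) stack=L1,L3,L4,L5; from [0,0,0]:
L1 α=3/4: [111/2, 345/4, 393/4]
L3 α=1/2: [365/4, 1329/8, 737/8]
L4 α=2/3: [1709/12, 1697/24, 3361/24]
L5 α=1/2: [2189/24, 4073/48, 7753/48]
rounded: [91, 85, 162]

(2,2) stack=L1,L3,L4,L5; from [0,0,0]:
+L1 (α=3/4) → [183, 309/4, 525/4]
+L3 (α=1/3) → [514/3, 725/6, 695/6]
+L4 (α=0) → [514/3, 725/6, 695/6]
+L5 (α=1/2) → [997/6, 749/12, 1919/12]
= [166, 62, 160]

(1,2) stack=L1,L3,L4,L5; from [0,0,0]:
+L1 (α=1/6) → [49/6, 47/6, 121/6]
+L3 (α=2/3) → [2725/18, 2375/18, 577/18]
+L4 (α=0) → [2725/18, 2375/18, 577/18]
+L5 (α=1/8) → [21613/144, 20261/144, 5587/144]
→ [150, 141, 39]


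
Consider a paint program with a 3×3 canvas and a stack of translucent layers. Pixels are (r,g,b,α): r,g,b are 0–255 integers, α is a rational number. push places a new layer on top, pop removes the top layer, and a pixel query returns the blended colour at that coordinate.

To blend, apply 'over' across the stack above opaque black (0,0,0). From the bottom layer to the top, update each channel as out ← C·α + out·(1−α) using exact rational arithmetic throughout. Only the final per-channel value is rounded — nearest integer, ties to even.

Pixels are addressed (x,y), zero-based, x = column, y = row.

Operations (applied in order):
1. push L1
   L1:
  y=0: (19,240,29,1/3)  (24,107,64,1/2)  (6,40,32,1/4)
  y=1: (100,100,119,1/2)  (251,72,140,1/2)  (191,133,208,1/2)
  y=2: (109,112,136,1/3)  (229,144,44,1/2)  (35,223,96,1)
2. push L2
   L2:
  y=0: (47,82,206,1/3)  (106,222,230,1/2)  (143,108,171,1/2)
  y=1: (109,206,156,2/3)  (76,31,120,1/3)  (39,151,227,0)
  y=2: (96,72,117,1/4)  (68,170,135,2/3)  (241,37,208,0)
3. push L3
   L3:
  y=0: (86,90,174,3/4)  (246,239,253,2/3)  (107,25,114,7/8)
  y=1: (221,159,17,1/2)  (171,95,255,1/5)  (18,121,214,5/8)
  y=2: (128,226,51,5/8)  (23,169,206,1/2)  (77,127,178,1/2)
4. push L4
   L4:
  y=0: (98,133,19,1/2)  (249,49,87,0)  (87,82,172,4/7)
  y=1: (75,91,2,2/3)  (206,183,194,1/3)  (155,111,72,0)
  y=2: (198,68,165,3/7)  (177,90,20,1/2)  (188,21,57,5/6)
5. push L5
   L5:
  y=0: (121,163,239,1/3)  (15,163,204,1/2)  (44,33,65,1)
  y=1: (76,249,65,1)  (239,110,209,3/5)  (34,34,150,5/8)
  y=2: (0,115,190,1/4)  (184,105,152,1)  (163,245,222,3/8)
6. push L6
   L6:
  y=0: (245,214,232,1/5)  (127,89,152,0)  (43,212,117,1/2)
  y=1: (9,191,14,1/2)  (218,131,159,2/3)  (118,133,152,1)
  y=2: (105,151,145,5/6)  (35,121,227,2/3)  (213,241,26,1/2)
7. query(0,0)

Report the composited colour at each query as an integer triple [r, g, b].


query (0,0) [L1,L2,L3,L4,L5,L6] — begin 0,0,0
after L1 α=1/3: [19/3, 80, 29/3]
after L2 α=1/3: [179/9, 242/3, 676/9]
after L3 α=3/4: [2501/36, 263/3, 2687/18]
after L4 α=1/2: [6029/72, 331/3, 3029/36]
after L5 α=1/3: [10385/108, 1151/9, 7331/54]
after L6 α=1/5: [3400/27, 1306/9, 20926/135]
= [126, 145, 155]


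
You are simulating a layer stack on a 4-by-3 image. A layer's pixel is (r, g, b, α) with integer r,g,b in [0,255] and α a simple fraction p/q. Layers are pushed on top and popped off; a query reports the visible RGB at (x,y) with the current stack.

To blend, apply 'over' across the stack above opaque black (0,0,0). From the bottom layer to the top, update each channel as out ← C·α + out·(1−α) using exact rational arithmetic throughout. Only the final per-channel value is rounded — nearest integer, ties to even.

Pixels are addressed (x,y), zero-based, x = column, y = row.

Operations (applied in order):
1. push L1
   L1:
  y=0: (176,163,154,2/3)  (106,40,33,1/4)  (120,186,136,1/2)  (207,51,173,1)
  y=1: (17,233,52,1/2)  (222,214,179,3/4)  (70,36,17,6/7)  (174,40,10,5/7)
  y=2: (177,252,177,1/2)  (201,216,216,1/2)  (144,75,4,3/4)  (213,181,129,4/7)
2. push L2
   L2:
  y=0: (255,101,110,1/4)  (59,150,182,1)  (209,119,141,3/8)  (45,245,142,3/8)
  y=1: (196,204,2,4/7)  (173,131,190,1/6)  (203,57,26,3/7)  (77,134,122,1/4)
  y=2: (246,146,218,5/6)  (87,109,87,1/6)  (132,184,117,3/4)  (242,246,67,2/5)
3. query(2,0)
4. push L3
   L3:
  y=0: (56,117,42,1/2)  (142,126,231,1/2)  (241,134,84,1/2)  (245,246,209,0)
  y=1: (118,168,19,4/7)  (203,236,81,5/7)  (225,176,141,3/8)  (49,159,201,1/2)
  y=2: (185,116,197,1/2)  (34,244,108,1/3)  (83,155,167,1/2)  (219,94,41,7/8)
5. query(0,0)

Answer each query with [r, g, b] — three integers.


query (2,0) [L1,L2] — begin 0,0,0
after L1 α=1/2: [60, 93, 68]
after L2 α=3/8: [927/8, 411/4, 763/8]
= [116, 103, 95]

(0,0) stack=L1,L2,L3; from [0,0,0]:
+L1 (α=2/3) → [352/3, 326/3, 308/3]
+L2 (α=1/4) → [607/4, 427/4, 209/2]
+L3 (α=1/2) → [831/8, 895/8, 293/4]
= [104, 112, 73]


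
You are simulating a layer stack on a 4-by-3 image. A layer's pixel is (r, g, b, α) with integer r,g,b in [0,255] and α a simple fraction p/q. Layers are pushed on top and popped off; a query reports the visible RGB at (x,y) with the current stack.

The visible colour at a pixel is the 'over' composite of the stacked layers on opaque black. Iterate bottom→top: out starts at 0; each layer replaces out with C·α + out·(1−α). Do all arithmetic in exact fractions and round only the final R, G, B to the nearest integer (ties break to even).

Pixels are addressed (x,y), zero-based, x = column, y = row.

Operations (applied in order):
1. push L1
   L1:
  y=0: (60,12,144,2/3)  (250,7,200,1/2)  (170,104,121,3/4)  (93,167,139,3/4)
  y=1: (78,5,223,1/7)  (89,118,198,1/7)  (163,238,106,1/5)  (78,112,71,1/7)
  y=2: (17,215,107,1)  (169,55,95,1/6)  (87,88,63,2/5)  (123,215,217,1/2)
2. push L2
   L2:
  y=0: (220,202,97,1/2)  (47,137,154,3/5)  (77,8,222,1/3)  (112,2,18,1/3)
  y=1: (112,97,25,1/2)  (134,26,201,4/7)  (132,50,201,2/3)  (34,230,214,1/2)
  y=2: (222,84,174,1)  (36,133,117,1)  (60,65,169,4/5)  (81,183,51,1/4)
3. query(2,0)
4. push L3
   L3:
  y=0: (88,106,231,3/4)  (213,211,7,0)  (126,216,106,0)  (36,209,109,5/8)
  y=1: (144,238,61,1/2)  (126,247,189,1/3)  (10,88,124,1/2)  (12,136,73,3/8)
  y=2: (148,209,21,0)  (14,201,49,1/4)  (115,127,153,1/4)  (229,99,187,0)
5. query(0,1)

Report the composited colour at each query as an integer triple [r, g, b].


at x=2,y=0 over L1,L2:
+L1 (α=3/4) → [255/2, 78, 363/4]
+L2 (α=1/3) → [332/3, 164/3, 269/2]
= [111, 55, 134]

at x=0,y=1 over L1,L2,L3:
+L1 (α=1/7) → [78/7, 5/7, 223/7]
+L2 (α=1/2) → [431/7, 342/7, 199/7]
+L3 (α=1/2) → [1439/14, 1004/7, 313/7]
→ [103, 143, 45]
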